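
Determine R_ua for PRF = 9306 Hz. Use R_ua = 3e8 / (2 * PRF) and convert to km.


R_ua = 3e8 / (2 * 9306) = 16118.6 m = 16.1 km

16.1 km


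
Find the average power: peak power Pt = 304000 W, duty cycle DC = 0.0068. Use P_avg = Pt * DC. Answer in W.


P_avg = 304000 * 0.0068 = 2067.2 W

2067.2 W


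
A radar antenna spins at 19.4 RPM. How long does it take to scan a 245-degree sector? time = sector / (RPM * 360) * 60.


t = 245 / (19.4 * 360) * 60 = 2.1 s

2.1 s


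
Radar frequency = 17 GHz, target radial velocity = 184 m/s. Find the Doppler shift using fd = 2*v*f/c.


fd = 2 * 184 * 17000000000.0 / 3e8 = 20853.3 Hz

20853.3 Hz


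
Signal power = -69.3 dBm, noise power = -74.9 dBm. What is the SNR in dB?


SNR = -69.3 - (-74.9) = 5.6 dB

5.6 dB


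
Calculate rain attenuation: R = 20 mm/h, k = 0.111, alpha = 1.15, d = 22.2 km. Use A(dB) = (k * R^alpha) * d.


gamma = 0.111 * 20^1.15 = 3.479425 dB/km
A = 3.479425 * 22.2 = 77.24 dB

77.24 dB


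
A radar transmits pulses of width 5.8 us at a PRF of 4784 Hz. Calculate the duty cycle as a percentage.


DC = 5.8e-6 * 4784 * 100 = 2.77%

2.77%


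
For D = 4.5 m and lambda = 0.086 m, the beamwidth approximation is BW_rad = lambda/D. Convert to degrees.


BW_rad = 0.086 / 4.5 = 0.019111
BW_deg = 1.09 degrees

1.09 degrees


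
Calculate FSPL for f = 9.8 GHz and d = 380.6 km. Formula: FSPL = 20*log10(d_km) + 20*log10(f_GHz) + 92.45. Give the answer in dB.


20*log10(380.6) = 51.61
20*log10(9.8) = 19.82
FSPL = 163.9 dB

163.9 dB


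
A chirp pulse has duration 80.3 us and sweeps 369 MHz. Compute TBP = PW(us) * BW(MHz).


TBP = 80.3 * 369 = 29630.7

29630.7


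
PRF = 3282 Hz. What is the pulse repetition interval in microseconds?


PRI = 1/3282 = 0.0003046923 s = 304.7 us

304.7 us


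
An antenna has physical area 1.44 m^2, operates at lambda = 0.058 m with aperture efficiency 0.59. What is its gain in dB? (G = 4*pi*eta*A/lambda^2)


G_linear = 4*pi*0.59*1.44/0.058^2 = 3173.72
G_dB = 10*log10(3173.72) = 35.0 dB

35.0 dB


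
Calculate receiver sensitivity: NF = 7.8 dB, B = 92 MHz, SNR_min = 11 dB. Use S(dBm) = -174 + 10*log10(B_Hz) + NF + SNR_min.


10*log10(92000000.0) = 79.64
S = -174 + 79.64 + 7.8 + 11 = -75.6 dBm

-75.6 dBm


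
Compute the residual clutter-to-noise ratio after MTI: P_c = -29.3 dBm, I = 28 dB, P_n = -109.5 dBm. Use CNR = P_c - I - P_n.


CNR = -29.3 - 28 - (-109.5) = 52.2 dB

52.2 dB


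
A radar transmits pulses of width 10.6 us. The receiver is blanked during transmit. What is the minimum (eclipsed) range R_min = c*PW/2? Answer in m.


R_min = 3e8 * 10.6e-6 / 2 = 1590.0 m

1590.0 m


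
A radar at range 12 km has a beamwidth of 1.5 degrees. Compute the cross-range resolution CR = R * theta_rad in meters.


BW_rad = 0.026179939
CR = 12000 * 0.026179939 = 314.2 m

314.2 m


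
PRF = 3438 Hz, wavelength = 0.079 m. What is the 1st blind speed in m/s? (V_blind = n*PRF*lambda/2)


V_blind = 1 * 3438 * 0.079 / 2 = 135.8 m/s

135.8 m/s


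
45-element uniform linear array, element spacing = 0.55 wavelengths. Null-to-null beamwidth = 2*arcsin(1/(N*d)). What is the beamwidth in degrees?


1/(N*d) = 1/(45*0.55) = 0.040404
BW = 2*arcsin(0.040404) = 4.6 degrees

4.6 degrees


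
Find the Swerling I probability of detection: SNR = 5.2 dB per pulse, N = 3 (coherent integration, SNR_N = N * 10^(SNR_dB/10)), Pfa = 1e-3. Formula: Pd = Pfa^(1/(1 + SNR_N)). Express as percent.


SNR_lin = 10^(5.2/10) = 3.31131
SNR_N = 3 * 3.31131 = 9.93393
1/(1 + SNR_N) = 1/10.93393 = 0.0914584
Pd = (1e-3)^0.0914584 = 0.53165
Pd = 53.2%

53.2%


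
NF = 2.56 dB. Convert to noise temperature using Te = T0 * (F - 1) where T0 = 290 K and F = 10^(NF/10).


NF_lin = 10^(2.56/10) = 1.803018
Te = 290 * (1.803018 - 1) = 232.9 K

232.9 K


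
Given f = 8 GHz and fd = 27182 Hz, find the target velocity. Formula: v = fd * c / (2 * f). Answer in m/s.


v = 27182 * 3e8 / (2 * 8000000000.0) = 509.7 m/s

509.7 m/s


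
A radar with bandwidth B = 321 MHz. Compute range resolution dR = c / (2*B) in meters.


dR = 3e8 / (2 * 321000000.0) = 0.47 m

0.47 m


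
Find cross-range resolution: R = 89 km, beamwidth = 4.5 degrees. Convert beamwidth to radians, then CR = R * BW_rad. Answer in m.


BW_rad = 0.078539816
CR = 89000 * 0.078539816 = 6990.0 m

6990.0 m


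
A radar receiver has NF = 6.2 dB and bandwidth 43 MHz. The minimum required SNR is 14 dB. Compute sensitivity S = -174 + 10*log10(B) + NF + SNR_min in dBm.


10*log10(43000000.0) = 76.33
S = -174 + 76.33 + 6.2 + 14 = -77.5 dBm

-77.5 dBm


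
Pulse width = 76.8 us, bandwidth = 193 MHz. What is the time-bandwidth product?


TBP = 76.8 * 193 = 14822.4

14822.4


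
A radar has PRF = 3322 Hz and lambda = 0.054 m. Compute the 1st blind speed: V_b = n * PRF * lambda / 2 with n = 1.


V_blind = 1 * 3322 * 0.054 / 2 = 89.7 m/s

89.7 m/s


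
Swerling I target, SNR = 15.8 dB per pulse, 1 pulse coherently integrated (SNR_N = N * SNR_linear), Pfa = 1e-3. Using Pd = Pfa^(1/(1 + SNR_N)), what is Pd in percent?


SNR_lin = 10^(15.8/10) = 38.01894
SNR_N = 1 * 38.01894 = 38.01894
1/(1 + SNR_N) = 1/39.01894 = 0.0256286
Pd = (1e-3)^0.0256286 = 0.83775
Pd = 83.8%

83.8%


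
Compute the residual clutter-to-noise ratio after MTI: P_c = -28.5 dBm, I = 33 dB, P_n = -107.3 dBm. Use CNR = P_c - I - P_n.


CNR = -28.5 - 33 - (-107.3) = 45.8 dB

45.8 dB


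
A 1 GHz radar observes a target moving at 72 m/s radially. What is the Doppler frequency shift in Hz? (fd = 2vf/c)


fd = 2 * 72 * 1000000000.0 / 3e8 = 480.0 Hz

480.0 Hz


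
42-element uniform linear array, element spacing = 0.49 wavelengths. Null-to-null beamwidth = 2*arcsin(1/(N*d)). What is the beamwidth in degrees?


1/(N*d) = 1/(42*0.49) = 0.048591
BW = 2*arcsin(0.048591) = 5.6 degrees

5.6 degrees


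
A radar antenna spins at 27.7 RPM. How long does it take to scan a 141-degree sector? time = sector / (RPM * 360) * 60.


t = 141 / (27.7 * 360) * 60 = 0.85 s

0.85 s


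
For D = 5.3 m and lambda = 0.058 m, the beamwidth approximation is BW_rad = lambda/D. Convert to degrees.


BW_rad = 0.058 / 5.3 = 0.010943
BW_deg = 0.63 degrees

0.63 degrees


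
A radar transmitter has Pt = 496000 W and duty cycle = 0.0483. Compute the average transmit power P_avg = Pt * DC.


P_avg = 496000 * 0.0483 = 23956.8 W

23956.8 W


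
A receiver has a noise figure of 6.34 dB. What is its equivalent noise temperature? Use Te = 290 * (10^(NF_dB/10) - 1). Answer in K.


NF_lin = 10^(6.34/10) = 4.305266
Te = 290 * (4.305266 - 1) = 958.5 K

958.5 K


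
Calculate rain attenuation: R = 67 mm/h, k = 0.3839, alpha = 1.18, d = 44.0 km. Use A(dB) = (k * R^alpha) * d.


gamma = 0.3839 * 67^1.18 = 54.825977 dB/km
A = 54.825977 * 44.0 = 2412.34 dB

2412.34 dB


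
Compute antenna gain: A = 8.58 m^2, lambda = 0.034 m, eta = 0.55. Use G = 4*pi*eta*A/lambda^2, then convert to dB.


G_linear = 4*pi*0.55*8.58/0.034^2 = 51298.19
G_dB = 10*log10(51298.19) = 47.1 dB

47.1 dB


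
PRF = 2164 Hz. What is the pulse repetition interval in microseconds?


PRI = 1/2164 = 0.0004621072 s = 462.1 us

462.1 us


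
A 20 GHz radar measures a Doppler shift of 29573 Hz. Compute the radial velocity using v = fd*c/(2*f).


v = 29573 * 3e8 / (2 * 20000000000.0) = 221.8 m/s

221.8 m/s


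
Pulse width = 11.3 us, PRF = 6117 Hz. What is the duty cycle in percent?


DC = 11.3e-6 * 6117 * 100 = 6.91%

6.91%


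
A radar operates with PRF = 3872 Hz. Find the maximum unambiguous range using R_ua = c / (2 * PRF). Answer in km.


R_ua = 3e8 / (2 * 3872) = 38739.7 m = 38.7 km

38.7 km


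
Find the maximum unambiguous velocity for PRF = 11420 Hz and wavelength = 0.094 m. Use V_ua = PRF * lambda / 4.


V_ua = 11420 * 0.094 / 4 = 268.4 m/s

268.4 m/s


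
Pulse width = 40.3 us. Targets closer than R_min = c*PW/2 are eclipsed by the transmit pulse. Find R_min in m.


R_min = 3e8 * 40.3e-6 / 2 = 6045.0 m

6045.0 m


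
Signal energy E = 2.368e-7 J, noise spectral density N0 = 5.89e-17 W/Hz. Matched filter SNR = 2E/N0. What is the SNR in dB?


SNR_lin = 2 * 2.368e-7 / 5.89e-17 = 8.041e9
SNR_dB = 10*log10(8.041e9) = 99.1 dB

99.1 dB


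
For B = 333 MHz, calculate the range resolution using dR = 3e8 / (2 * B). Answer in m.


dR = 3e8 / (2 * 333000000.0) = 0.45 m

0.45 m


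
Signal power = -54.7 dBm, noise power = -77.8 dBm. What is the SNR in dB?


SNR = -54.7 - (-77.8) = 23.1 dB

23.1 dB


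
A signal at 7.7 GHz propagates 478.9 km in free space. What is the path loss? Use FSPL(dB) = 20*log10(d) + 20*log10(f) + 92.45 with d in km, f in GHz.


20*log10(478.9) = 53.6
20*log10(7.7) = 17.73
FSPL = 163.8 dB

163.8 dB


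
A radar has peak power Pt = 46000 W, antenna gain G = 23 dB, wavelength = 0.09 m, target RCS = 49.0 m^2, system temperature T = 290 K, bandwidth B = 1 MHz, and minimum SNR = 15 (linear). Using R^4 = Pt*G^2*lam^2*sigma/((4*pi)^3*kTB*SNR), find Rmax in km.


G_lin = 10^(23/10) = 199.526231
R^4 = 46000 * 199.526231^2 * 0.09^2 * 49.0 / ((4*pi)^3 * 1.38e-23 * 290 * 1000000.0 * 15)
R^4 = 6.10156e18 m^4
R_max = (6.10156e18)^(1/4) = 49700.4 m = 49.7 km

49.7 km


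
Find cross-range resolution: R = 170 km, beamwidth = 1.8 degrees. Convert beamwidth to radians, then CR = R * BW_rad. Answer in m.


BW_rad = 0.031415927
CR = 170000 * 0.031415927 = 5340.7 m

5340.7 m


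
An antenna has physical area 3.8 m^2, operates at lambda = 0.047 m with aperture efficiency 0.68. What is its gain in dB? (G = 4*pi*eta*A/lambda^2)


G_linear = 4*pi*0.68*3.8/0.047^2 = 14699.64
G_dB = 10*log10(14699.64) = 41.7 dB

41.7 dB


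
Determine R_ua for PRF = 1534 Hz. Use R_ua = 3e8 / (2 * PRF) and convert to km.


R_ua = 3e8 / (2 * 1534) = 97783.6 m = 97.8 km

97.8 km


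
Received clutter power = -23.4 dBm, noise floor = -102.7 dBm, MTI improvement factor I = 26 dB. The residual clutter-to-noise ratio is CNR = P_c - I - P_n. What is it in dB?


CNR = -23.4 - 26 - (-102.7) = 53.3 dB

53.3 dB


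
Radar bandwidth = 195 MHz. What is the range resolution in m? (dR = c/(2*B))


dR = 3e8 / (2 * 195000000.0) = 0.77 m

0.77 m


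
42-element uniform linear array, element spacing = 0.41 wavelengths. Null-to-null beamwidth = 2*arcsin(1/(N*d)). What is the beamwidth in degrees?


1/(N*d) = 1/(42*0.41) = 0.058072
BW = 2*arcsin(0.058072) = 6.7 degrees

6.7 degrees


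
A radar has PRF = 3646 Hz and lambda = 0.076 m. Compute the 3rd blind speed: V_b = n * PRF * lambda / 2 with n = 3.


V_blind = 3 * 3646 * 0.076 / 2 = 415.6 m/s

415.6 m/s


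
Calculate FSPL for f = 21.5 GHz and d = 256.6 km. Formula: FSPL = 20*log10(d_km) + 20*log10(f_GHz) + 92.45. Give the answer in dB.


20*log10(256.6) = 48.19
20*log10(21.5) = 26.65
FSPL = 167.3 dB

167.3 dB


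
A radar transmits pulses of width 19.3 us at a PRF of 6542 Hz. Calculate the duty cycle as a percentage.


DC = 19.3e-6 * 6542 * 100 = 12.63%

12.63%


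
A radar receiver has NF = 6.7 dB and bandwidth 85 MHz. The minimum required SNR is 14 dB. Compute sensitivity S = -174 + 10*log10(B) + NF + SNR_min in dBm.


10*log10(85000000.0) = 79.29
S = -174 + 79.29 + 6.7 + 14 = -74.0 dBm

-74.0 dBm


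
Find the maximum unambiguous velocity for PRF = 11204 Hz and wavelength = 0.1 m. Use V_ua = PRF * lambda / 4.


V_ua = 11204 * 0.1 / 4 = 280.1 m/s

280.1 m/s


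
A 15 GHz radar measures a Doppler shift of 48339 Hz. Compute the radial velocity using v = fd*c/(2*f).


v = 48339 * 3e8 / (2 * 15000000000.0) = 483.4 m/s

483.4 m/s


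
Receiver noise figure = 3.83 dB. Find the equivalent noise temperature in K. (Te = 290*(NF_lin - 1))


NF_lin = 10^(3.83/10) = 2.415461
Te = 290 * (2.415461 - 1) = 410.5 K

410.5 K


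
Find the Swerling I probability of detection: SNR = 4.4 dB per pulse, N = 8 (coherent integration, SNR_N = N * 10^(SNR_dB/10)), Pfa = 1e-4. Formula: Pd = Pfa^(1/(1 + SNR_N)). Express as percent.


SNR_lin = 10^(4.4/10) = 2.75423
SNR_N = 8 * 2.75423 = 22.03384
1/(1 + SNR_N) = 1/23.03384 = 0.0434144
Pd = (1e-4)^0.0434144 = 0.67041
Pd = 67.0%

67.0%


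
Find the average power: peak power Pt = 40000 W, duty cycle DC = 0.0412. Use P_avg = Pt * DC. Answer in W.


P_avg = 40000 * 0.0412 = 1648.0 W

1648.0 W


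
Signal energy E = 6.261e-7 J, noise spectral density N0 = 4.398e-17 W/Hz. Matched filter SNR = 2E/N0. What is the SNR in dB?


SNR_lin = 2 * 6.261e-7 / 4.398e-17 = 2.847e10
SNR_dB = 10*log10(2.847e10) = 104.5 dB

104.5 dB


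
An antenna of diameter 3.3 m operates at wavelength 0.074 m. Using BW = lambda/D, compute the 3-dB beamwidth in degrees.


BW_rad = 0.074 / 3.3 = 0.022424
BW_deg = 1.28 degrees

1.28 degrees


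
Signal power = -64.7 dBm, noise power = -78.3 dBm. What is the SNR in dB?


SNR = -64.7 - (-78.3) = 13.6 dB

13.6 dB


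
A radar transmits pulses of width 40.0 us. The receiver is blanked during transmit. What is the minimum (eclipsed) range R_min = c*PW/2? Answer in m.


R_min = 3e8 * 40.0e-6 / 2 = 6000.0 m

6000.0 m


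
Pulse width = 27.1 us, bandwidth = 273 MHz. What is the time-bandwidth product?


TBP = 27.1 * 273 = 7398.3

7398.3


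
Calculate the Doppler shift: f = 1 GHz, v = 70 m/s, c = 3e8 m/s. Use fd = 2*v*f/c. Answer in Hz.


fd = 2 * 70 * 1000000000.0 / 3e8 = 466.7 Hz

466.7 Hz


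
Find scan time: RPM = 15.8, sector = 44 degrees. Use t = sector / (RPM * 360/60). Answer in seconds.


t = 44 / (15.8 * 360) * 60 = 0.46 s

0.46 s


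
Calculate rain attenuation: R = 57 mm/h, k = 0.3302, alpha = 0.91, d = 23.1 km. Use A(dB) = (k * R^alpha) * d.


gamma = 0.3302 * 57^0.91 = 13.080465 dB/km
A = 13.080465 * 23.1 = 302.16 dB

302.16 dB


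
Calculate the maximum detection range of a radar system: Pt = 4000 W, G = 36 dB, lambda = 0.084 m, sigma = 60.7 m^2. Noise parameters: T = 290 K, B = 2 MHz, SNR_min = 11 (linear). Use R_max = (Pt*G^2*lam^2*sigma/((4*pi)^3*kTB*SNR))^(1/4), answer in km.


G_lin = 10^(36/10) = 3981.071706
R^4 = 4000 * 3981.071706^2 * 0.084^2 * 60.7 / ((4*pi)^3 * 1.38e-23 * 290 * 2000000.0 * 11)
R^4 = 1.5541e20 m^4
R_max = (1.5541e20)^(1/4) = 111652.8 m = 111.7 km

111.7 km


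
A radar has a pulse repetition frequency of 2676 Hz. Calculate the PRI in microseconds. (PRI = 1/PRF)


PRI = 1/2676 = 0.0003736921 s = 373.7 us

373.7 us


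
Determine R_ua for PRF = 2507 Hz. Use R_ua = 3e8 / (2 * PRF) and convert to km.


R_ua = 3e8 / (2 * 2507) = 59832.5 m = 59.8 km

59.8 km


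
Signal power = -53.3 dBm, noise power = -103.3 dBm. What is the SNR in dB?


SNR = -53.3 - (-103.3) = 50.0 dB

50.0 dB


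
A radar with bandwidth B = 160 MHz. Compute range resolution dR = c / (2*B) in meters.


dR = 3e8 / (2 * 160000000.0) = 0.94 m

0.94 m


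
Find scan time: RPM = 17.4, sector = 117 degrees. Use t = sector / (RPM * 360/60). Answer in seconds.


t = 117 / (17.4 * 360) * 60 = 1.12 s

1.12 s


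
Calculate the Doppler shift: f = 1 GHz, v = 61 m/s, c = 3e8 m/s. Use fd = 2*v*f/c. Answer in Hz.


fd = 2 * 61 * 1000000000.0 / 3e8 = 406.7 Hz

406.7 Hz


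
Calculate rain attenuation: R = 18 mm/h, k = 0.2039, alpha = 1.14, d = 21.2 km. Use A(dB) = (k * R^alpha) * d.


gamma = 0.2039 * 18^1.14 = 5.500826 dB/km
A = 5.500826 * 21.2 = 116.62 dB

116.62 dB


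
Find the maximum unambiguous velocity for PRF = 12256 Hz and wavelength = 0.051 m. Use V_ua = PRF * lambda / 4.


V_ua = 12256 * 0.051 / 4 = 156.3 m/s

156.3 m/s


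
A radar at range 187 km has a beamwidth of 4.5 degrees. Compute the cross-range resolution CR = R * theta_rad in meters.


BW_rad = 0.078539816
CR = 187000 * 0.078539816 = 14686.9 m

14686.9 m


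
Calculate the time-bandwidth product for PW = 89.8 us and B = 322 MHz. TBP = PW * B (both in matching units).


TBP = 89.8 * 322 = 28915.6

28915.6


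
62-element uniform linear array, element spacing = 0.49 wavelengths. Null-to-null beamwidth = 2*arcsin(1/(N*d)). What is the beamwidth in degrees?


1/(N*d) = 1/(62*0.49) = 0.032916
BW = 2*arcsin(0.032916) = 3.8 degrees

3.8 degrees


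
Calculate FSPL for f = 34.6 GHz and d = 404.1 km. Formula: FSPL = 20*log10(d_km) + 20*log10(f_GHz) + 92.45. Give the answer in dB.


20*log10(404.1) = 52.13
20*log10(34.6) = 30.78
FSPL = 175.4 dB

175.4 dB


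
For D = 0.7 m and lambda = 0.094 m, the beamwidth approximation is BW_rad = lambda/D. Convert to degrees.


BW_rad = 0.094 / 0.7 = 0.134286
BW_deg = 7.69 degrees

7.69 degrees


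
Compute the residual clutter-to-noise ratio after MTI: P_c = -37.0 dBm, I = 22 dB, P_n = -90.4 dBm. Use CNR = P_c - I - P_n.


CNR = -37.0 - 22 - (-90.4) = 31.4 dB

31.4 dB


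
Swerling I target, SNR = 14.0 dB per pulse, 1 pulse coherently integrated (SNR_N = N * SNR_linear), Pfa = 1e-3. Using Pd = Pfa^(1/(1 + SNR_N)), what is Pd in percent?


SNR_lin = 10^(14.0/10) = 25.11886
SNR_N = 1 * 25.11886 = 25.11886
1/(1 + SNR_N) = 1/26.11886 = 0.0382865
Pd = (1e-3)^0.0382865 = 0.76761
Pd = 76.8%

76.8%


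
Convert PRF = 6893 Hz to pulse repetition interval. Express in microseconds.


PRI = 1/6893 = 0.0001450747 s = 145.1 us

145.1 us


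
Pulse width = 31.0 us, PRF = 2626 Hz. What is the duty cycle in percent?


DC = 31.0e-6 * 2626 * 100 = 8.14%

8.14%


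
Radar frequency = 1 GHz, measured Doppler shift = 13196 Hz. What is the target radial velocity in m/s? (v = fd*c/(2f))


v = 13196 * 3e8 / (2 * 1000000000.0) = 1979.4 m/s

1979.4 m/s


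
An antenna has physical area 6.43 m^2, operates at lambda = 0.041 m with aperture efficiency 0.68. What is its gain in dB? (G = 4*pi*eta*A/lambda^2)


G_linear = 4*pi*0.68*6.43/0.041^2 = 32686.02
G_dB = 10*log10(32686.02) = 45.1 dB

45.1 dB


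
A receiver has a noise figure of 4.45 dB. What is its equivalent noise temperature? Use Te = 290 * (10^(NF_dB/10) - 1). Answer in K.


NF_lin = 10^(4.45/10) = 2.786121
Te = 290 * (2.786121 - 1) = 518.0 K

518.0 K


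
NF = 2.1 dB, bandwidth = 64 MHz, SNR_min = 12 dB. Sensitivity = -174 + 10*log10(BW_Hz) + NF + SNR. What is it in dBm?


10*log10(64000000.0) = 78.06
S = -174 + 78.06 + 2.1 + 12 = -81.8 dBm

-81.8 dBm


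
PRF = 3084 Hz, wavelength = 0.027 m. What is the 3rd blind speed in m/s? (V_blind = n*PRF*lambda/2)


V_blind = 3 * 3084 * 0.027 / 2 = 124.9 m/s

124.9 m/s


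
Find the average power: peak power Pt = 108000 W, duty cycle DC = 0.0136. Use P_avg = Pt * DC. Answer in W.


P_avg = 108000 * 0.0136 = 1468.8 W

1468.8 W


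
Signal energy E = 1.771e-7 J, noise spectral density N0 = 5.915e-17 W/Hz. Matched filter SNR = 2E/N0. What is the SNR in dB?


SNR_lin = 2 * 1.771e-7 / 5.915e-17 = 5.988e9
SNR_dB = 10*log10(5.988e9) = 97.8 dB

97.8 dB


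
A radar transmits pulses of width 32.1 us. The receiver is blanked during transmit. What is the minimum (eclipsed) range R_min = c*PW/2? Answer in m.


R_min = 3e8 * 32.1e-6 / 2 = 4815.0 m

4815.0 m


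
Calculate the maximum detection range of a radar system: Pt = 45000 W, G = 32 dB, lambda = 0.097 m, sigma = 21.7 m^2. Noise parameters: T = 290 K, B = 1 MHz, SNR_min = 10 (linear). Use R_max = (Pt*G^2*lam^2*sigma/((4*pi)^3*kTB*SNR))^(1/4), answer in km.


G_lin = 10^(32/10) = 1584.893192
R^4 = 45000 * 1584.893192^2 * 0.097^2 * 21.7 / ((4*pi)^3 * 1.38e-23 * 290 * 1000000.0 * 10)
R^4 = 2.90609e20 m^4
R_max = (2.90609e20)^(1/4) = 130565.1 m = 130.6 km

130.6 km


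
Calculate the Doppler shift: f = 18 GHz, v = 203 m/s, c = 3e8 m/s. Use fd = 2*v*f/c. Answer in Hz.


fd = 2 * 203 * 18000000000.0 / 3e8 = 24360.0 Hz

24360.0 Hz


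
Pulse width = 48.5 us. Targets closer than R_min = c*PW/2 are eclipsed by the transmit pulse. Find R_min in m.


R_min = 3e8 * 48.5e-6 / 2 = 7275.0 m

7275.0 m


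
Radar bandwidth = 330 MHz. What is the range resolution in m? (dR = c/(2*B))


dR = 3e8 / (2 * 330000000.0) = 0.45 m

0.45 m


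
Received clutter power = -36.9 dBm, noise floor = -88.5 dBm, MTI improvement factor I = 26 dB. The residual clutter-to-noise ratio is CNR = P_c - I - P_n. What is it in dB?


CNR = -36.9 - 26 - (-88.5) = 25.6 dB

25.6 dB


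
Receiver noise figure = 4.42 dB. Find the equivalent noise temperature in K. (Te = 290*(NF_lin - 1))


NF_lin = 10^(4.42/10) = 2.766942
Te = 290 * (2.766942 - 1) = 512.4 K

512.4 K


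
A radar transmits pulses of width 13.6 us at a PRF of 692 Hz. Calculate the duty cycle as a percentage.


DC = 13.6e-6 * 692 * 100 = 0.94%

0.94%


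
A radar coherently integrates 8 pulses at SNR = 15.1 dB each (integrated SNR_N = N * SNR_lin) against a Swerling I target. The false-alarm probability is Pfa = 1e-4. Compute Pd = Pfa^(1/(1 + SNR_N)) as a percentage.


SNR_lin = 10^(15.1/10) = 32.35937
SNR_N = 8 * 32.35937 = 258.87496
1/(1 + SNR_N) = 1/259.87496 = 0.003848
Pd = (1e-4)^0.003848 = 0.96518
Pd = 96.5%

96.5%


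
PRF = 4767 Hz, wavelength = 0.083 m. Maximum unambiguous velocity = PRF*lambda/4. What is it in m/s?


V_ua = 4767 * 0.083 / 4 = 98.9 m/s

98.9 m/s


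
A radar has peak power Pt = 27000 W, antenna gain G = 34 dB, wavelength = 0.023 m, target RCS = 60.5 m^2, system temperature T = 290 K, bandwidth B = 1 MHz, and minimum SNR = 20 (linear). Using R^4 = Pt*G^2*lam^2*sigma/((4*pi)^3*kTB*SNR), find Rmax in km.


G_lin = 10^(34/10) = 2511.886432
R^4 = 27000 * 2511.886432^2 * 0.023^2 * 60.5 / ((4*pi)^3 * 1.38e-23 * 290 * 1000000.0 * 20)
R^4 = 3.43272e19 m^4
R_max = (3.43272e19)^(1/4) = 76543.7 m = 76.5 km

76.5 km


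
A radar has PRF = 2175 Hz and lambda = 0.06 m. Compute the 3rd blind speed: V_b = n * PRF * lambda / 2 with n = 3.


V_blind = 3 * 2175 * 0.06 / 2 = 195.8 m/s

195.8 m/s


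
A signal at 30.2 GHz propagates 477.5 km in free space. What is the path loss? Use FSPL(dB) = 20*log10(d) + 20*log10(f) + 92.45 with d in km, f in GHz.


20*log10(477.5) = 53.58
20*log10(30.2) = 29.6
FSPL = 175.6 dB

175.6 dB


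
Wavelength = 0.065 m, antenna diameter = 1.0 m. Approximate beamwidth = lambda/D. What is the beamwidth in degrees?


BW_rad = 0.065 / 1.0 = 0.065
BW_deg = 3.72 degrees

3.72 degrees


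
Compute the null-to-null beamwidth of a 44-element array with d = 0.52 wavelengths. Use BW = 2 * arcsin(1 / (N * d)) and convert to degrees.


1/(N*d) = 1/(44*0.52) = 0.043706
BW = 2*arcsin(0.043706) = 5.0 degrees

5.0 degrees


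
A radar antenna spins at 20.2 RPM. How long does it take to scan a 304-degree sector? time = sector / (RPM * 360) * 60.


t = 304 / (20.2 * 360) * 60 = 2.51 s

2.51 s


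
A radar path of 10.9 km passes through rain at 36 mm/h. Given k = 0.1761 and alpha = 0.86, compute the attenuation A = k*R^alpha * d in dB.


gamma = 0.1761 * 36^0.86 = 3.838659 dB/km
A = 3.838659 * 10.9 = 41.84 dB

41.84 dB


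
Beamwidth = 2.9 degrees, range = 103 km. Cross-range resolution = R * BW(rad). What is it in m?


BW_rad = 0.050614548
CR = 103000 * 0.050614548 = 5213.3 m

5213.3 m


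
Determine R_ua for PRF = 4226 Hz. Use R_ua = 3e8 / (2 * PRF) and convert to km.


R_ua = 3e8 / (2 * 4226) = 35494.6 m = 35.5 km

35.5 km


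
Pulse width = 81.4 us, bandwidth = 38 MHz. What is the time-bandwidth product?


TBP = 81.4 * 38 = 3093.2

3093.2


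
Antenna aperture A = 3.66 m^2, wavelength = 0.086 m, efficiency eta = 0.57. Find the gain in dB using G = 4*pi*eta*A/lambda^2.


G_linear = 4*pi*0.57*3.66/0.086^2 = 3544.61
G_dB = 10*log10(3544.61) = 35.5 dB

35.5 dB


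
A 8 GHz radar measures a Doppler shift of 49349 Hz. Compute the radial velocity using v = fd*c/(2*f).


v = 49349 * 3e8 / (2 * 8000000000.0) = 925.3 m/s

925.3 m/s


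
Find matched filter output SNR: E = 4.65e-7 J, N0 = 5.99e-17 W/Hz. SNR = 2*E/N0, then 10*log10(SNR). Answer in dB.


SNR_lin = 2 * 4.65e-7 / 5.99e-17 = 1.553e10
SNR_dB = 10*log10(1.553e10) = 101.9 dB

101.9 dB


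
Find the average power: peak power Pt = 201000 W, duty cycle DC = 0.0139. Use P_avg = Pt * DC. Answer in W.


P_avg = 201000 * 0.0139 = 2793.9 W

2793.9 W


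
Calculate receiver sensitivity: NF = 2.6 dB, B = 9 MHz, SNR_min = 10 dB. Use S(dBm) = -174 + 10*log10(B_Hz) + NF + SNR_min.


10*log10(9000000.0) = 69.54
S = -174 + 69.54 + 2.6 + 10 = -91.9 dBm

-91.9 dBm


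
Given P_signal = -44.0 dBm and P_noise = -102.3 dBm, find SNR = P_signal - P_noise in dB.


SNR = -44.0 - (-102.3) = 58.3 dB

58.3 dB


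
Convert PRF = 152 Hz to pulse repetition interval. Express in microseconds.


PRI = 1/152 = 0.0065789474 s = 6578.9 us

6578.9 us


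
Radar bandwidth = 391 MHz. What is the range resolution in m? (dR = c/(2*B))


dR = 3e8 / (2 * 391000000.0) = 0.38 m

0.38 m


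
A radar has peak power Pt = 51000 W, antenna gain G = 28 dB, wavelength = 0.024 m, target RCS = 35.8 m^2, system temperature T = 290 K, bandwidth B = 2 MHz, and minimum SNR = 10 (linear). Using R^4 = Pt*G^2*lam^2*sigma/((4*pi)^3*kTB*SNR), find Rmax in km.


G_lin = 10^(28/10) = 630.957344
R^4 = 51000 * 630.957344^2 * 0.024^2 * 35.8 / ((4*pi)^3 * 1.38e-23 * 290 * 2000000.0 * 10)
R^4 = 2.63596e18 m^4
R_max = (2.63596e18)^(1/4) = 40293.5 m = 40.3 km

40.3 km


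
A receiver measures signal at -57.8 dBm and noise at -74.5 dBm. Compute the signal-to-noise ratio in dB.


SNR = -57.8 - (-74.5) = 16.7 dB

16.7 dB


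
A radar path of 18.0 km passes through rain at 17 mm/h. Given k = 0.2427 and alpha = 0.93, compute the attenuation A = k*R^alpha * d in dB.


gamma = 0.2427 * 17^0.93 = 3.383664 dB/km
A = 3.383664 * 18.0 = 60.91 dB

60.91 dB


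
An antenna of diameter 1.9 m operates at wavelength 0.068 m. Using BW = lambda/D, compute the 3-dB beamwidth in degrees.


BW_rad = 0.068 / 1.9 = 0.035789
BW_deg = 2.05 degrees

2.05 degrees


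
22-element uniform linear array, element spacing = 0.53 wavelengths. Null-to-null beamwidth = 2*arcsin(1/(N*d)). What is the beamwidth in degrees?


1/(N*d) = 1/(22*0.53) = 0.085763
BW = 2*arcsin(0.085763) = 9.8 degrees

9.8 degrees


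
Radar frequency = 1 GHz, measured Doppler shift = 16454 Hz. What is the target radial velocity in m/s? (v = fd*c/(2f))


v = 16454 * 3e8 / (2 * 1000000000.0) = 2468.1 m/s

2468.1 m/s


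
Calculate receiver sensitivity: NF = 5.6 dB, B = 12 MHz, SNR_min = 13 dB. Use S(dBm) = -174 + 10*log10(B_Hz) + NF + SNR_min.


10*log10(12000000.0) = 70.79
S = -174 + 70.79 + 5.6 + 13 = -84.6 dBm

-84.6 dBm


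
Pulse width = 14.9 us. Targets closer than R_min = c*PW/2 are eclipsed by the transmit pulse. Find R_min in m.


R_min = 3e8 * 14.9e-6 / 2 = 2235.0 m

2235.0 m


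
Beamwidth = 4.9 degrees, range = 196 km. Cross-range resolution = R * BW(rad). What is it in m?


BW_rad = 0.085521133
CR = 196000 * 0.085521133 = 16762.1 m

16762.1 m


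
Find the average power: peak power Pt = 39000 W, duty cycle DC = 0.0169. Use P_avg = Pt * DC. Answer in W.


P_avg = 39000 * 0.0169 = 659.1 W

659.1 W


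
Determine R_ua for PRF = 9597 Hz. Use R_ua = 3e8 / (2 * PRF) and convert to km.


R_ua = 3e8 / (2 * 9597) = 15629.9 m = 15.6 km

15.6 km


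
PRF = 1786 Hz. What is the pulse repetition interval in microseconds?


PRI = 1/1786 = 0.0005599104 s = 559.9 us

559.9 us


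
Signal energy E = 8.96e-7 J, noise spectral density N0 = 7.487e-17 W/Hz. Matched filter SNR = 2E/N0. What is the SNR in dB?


SNR_lin = 2 * 8.96e-7 / 7.487e-17 = 2.393e10
SNR_dB = 10*log10(2.393e10) = 103.8 dB

103.8 dB


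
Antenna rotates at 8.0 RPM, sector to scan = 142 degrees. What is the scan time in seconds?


t = 142 / (8.0 * 360) * 60 = 2.96 s

2.96 s


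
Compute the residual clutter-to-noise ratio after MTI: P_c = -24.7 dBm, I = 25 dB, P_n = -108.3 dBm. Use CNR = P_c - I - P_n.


CNR = -24.7 - 25 - (-108.3) = 58.6 dB

58.6 dB


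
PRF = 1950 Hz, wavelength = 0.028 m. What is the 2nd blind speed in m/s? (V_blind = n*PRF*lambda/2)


V_blind = 2 * 1950 * 0.028 / 2 = 54.6 m/s

54.6 m/s


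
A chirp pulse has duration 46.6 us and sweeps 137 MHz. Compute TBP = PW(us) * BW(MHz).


TBP = 46.6 * 137 = 6384.2

6384.2


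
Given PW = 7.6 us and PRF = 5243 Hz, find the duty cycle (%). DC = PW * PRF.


DC = 7.6e-6 * 5243 * 100 = 3.98%

3.98%


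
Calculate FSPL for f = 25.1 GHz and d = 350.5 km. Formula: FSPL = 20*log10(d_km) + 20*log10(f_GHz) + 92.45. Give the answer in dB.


20*log10(350.5) = 50.89
20*log10(25.1) = 27.99
FSPL = 171.3 dB

171.3 dB


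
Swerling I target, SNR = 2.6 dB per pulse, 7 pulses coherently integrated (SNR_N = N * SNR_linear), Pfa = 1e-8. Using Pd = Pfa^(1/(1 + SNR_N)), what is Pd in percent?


SNR_lin = 10^(2.6/10) = 1.8197
SNR_N = 7 * 1.8197 = 12.7379
1/(1 + SNR_N) = 1/13.7379 = 0.0727913
Pd = (1e-8)^0.0727913 = 0.26162
Pd = 26.2%

26.2%


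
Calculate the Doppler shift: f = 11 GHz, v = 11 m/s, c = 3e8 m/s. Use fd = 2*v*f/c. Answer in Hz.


fd = 2 * 11 * 11000000000.0 / 3e8 = 806.7 Hz

806.7 Hz


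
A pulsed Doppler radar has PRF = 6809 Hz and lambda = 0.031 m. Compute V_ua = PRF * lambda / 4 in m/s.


V_ua = 6809 * 0.031 / 4 = 52.8 m/s

52.8 m/s


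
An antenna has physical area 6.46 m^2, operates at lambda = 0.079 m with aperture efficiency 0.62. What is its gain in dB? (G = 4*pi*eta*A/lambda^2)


G_linear = 4*pi*0.62*6.46/0.079^2 = 8064.55
G_dB = 10*log10(8064.55) = 39.1 dB

39.1 dB


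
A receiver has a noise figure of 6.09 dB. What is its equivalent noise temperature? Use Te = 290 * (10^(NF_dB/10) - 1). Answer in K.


NF_lin = 10^(6.09/10) = 4.064433
Te = 290 * (4.064433 - 1) = 888.7 K

888.7 K


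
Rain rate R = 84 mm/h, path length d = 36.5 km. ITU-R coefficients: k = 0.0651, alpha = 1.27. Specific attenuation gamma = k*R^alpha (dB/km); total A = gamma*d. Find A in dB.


gamma = 0.0651 * 84^1.27 = 18.089047 dB/km
A = 18.089047 * 36.5 = 660.25 dB

660.25 dB


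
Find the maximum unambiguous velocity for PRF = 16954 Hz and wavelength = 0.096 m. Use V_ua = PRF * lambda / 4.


V_ua = 16954 * 0.096 / 4 = 406.9 m/s

406.9 m/s


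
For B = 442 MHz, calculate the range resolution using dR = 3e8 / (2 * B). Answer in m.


dR = 3e8 / (2 * 442000000.0) = 0.34 m

0.34 m


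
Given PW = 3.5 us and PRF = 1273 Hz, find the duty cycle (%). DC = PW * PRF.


DC = 3.5e-6 * 1273 * 100 = 0.45%

0.45%


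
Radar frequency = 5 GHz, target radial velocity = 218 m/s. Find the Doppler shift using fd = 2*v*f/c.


fd = 2 * 218 * 5000000000.0 / 3e8 = 7266.7 Hz

7266.7 Hz


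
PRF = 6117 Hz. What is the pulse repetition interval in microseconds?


PRI = 1/6117 = 0.0001634788 s = 163.5 us

163.5 us


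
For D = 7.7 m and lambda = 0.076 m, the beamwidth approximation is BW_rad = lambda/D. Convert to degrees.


BW_rad = 0.076 / 7.7 = 0.00987
BW_deg = 0.57 degrees

0.57 degrees


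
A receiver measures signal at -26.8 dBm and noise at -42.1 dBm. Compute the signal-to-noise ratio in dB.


SNR = -26.8 - (-42.1) = 15.3 dB

15.3 dB


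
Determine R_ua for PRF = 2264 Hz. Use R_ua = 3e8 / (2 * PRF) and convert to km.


R_ua = 3e8 / (2 * 2264) = 66254.4 m = 66.3 km

66.3 km


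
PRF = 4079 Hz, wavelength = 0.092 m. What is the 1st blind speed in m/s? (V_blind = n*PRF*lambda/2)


V_blind = 1 * 4079 * 0.092 / 2 = 187.6 m/s

187.6 m/s


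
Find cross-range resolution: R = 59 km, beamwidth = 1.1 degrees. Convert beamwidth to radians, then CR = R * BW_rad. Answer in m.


BW_rad = 0.019198622
CR = 59000 * 0.019198622 = 1132.7 m

1132.7 m


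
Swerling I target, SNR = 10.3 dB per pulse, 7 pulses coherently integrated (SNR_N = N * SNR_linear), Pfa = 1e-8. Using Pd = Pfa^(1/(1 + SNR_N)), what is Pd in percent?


SNR_lin = 10^(10.3/10) = 10.71519
SNR_N = 7 * 10.71519 = 75.00633
1/(1 + SNR_N) = 1/76.00633 = 0.0131568
Pd = (1e-8)^0.0131568 = 0.78478
Pd = 78.5%

78.5%


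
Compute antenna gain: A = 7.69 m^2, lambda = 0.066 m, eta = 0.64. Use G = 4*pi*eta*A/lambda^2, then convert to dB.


G_linear = 4*pi*0.64*7.69/0.066^2 = 14198.04
G_dB = 10*log10(14198.04) = 41.5 dB

41.5 dB


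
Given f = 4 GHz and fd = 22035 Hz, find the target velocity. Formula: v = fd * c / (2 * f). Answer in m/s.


v = 22035 * 3e8 / (2 * 4000000000.0) = 826.3 m/s

826.3 m/s


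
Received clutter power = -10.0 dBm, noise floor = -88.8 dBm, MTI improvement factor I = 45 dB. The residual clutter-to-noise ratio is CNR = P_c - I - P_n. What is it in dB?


CNR = -10.0 - 45 - (-88.8) = 33.8 dB

33.8 dB


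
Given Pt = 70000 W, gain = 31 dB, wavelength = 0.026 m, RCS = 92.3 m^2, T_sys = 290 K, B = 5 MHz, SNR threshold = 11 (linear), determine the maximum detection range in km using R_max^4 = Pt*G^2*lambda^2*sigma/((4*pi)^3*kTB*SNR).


G_lin = 10^(31/10) = 1258.925412
R^4 = 70000 * 1258.925412^2 * 0.026^2 * 92.3 / ((4*pi)^3 * 1.38e-23 * 290 * 5000000.0 * 11)
R^4 = 1.58481e19 m^4
R_max = (1.58481e19)^(1/4) = 63094.9 m = 63.1 km

63.1 km


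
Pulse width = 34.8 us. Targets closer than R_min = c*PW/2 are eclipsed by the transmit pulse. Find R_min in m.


R_min = 3e8 * 34.8e-6 / 2 = 5220.0 m

5220.0 m


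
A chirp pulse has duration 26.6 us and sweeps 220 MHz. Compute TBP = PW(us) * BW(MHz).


TBP = 26.6 * 220 = 5852.0

5852.0


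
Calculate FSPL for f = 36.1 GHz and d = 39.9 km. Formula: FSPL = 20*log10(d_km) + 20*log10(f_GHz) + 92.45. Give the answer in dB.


20*log10(39.9) = 32.02
20*log10(36.1) = 31.15
FSPL = 155.6 dB

155.6 dB


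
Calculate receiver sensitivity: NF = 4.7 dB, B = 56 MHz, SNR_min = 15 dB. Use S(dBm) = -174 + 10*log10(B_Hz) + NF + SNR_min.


10*log10(56000000.0) = 77.48
S = -174 + 77.48 + 4.7 + 15 = -76.8 dBm

-76.8 dBm


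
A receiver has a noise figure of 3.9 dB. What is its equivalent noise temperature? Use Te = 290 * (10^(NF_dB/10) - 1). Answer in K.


NF_lin = 10^(3.9/10) = 2.454709
Te = 290 * (2.454709 - 1) = 421.9 K

421.9 K


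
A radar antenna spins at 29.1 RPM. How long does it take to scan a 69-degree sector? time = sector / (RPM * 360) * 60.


t = 69 / (29.1 * 360) * 60 = 0.4 s

0.4 s


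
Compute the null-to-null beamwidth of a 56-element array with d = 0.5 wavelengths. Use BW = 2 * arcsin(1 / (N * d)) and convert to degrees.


1/(N*d) = 1/(56*0.5) = 0.035714
BW = 2*arcsin(0.035714) = 4.1 degrees

4.1 degrees


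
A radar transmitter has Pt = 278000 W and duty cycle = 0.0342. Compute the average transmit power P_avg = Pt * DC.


P_avg = 278000 * 0.0342 = 9507.6 W

9507.6 W


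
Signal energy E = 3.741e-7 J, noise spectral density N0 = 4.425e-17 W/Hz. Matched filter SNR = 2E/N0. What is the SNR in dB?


SNR_lin = 2 * 3.741e-7 / 4.425e-17 = 1.691e10
SNR_dB = 10*log10(1.691e10) = 102.3 dB

102.3 dB


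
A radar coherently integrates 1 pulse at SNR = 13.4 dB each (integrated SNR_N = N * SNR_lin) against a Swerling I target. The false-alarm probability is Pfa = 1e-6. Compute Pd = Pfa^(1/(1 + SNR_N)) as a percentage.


SNR_lin = 10^(13.4/10) = 21.87762
SNR_N = 1 * 21.87762 = 21.87762
1/(1 + SNR_N) = 1/22.87762 = 0.0437108
Pd = (1e-6)^0.0437108 = 0.54668
Pd = 54.7%

54.7%


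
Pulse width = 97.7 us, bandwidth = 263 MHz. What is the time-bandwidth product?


TBP = 97.7 * 263 = 25695.1

25695.1


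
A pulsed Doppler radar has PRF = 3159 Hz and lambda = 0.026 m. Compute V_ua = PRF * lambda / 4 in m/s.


V_ua = 3159 * 0.026 / 4 = 20.5 m/s

20.5 m/s


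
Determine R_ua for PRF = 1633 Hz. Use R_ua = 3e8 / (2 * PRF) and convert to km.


R_ua = 3e8 / (2 * 1633) = 91855.5 m = 91.9 km

91.9 km


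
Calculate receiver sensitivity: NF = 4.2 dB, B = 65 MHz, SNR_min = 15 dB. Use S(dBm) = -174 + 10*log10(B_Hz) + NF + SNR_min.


10*log10(65000000.0) = 78.13
S = -174 + 78.13 + 4.2 + 15 = -76.7 dBm

-76.7 dBm


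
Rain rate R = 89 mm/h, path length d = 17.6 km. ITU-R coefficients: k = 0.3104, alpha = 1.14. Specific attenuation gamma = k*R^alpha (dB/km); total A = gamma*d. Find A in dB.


gamma = 0.3104 * 89^1.14 = 51.787664 dB/km
A = 51.787664 * 17.6 = 911.46 dB

911.46 dB


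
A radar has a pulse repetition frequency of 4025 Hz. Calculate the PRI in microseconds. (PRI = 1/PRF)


PRI = 1/4025 = 0.0002484472 s = 248.4 us

248.4 us


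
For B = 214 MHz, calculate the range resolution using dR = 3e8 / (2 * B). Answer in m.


dR = 3e8 / (2 * 214000000.0) = 0.7 m

0.7 m


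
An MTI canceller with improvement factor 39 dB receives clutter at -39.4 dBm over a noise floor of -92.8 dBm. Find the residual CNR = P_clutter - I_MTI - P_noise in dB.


CNR = -39.4 - 39 - (-92.8) = 14.4 dB

14.4 dB


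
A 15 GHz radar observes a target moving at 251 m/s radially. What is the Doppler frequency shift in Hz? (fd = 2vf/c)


fd = 2 * 251 * 15000000000.0 / 3e8 = 25100.0 Hz

25100.0 Hz


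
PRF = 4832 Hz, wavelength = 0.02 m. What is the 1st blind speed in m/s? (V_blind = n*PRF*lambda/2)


V_blind = 1 * 4832 * 0.02 / 2 = 48.3 m/s

48.3 m/s


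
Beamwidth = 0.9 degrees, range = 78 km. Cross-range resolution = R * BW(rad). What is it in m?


BW_rad = 0.015707963
CR = 78000 * 0.015707963 = 1225.2 m

1225.2 m


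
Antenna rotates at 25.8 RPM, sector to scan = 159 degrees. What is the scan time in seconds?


t = 159 / (25.8 * 360) * 60 = 1.03 s

1.03 s


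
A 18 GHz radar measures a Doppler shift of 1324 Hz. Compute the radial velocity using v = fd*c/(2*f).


v = 1324 * 3e8 / (2 * 18000000000.0) = 11.0 m/s

11.0 m/s


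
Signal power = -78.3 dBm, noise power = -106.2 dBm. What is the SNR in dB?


SNR = -78.3 - (-106.2) = 27.9 dB

27.9 dB


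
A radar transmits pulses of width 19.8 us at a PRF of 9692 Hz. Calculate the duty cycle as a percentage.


DC = 19.8e-6 * 9692 * 100 = 19.19%

19.19%


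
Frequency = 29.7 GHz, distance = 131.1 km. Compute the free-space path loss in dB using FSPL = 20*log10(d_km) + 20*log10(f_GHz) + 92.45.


20*log10(131.1) = 42.35
20*log10(29.7) = 29.46
FSPL = 164.3 dB

164.3 dB


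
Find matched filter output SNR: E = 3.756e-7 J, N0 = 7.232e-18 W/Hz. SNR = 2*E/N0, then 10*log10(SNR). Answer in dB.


SNR_lin = 2 * 3.756e-7 / 7.232e-18 = 1.039e11
SNR_dB = 10*log10(1.039e11) = 110.2 dB

110.2 dB


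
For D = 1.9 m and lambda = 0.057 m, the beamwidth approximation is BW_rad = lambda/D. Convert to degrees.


BW_rad = 0.057 / 1.9 = 0.03
BW_deg = 1.72 degrees

1.72 degrees


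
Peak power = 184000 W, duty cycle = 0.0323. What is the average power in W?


P_avg = 184000 * 0.0323 = 5943.2 W

5943.2 W


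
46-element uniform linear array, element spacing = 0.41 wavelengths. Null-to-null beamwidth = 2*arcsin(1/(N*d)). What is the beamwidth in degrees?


1/(N*d) = 1/(46*0.41) = 0.053022
BW = 2*arcsin(0.053022) = 6.1 degrees

6.1 degrees


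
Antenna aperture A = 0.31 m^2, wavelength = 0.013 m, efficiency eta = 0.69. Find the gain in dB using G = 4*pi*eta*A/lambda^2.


G_linear = 4*pi*0.69*0.31/0.013^2 = 15905.01
G_dB = 10*log10(15905.01) = 42.0 dB

42.0 dB


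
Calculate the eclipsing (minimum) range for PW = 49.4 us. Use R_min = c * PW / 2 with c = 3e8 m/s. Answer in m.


R_min = 3e8 * 49.4e-6 / 2 = 7410.0 m

7410.0 m


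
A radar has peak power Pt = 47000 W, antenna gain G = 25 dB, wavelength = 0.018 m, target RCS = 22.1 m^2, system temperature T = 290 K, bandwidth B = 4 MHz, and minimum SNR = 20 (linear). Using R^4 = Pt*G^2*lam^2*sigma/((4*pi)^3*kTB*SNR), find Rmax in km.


G_lin = 10^(25/10) = 316.227766
R^4 = 47000 * 316.227766^2 * 0.018^2 * 22.1 / ((4*pi)^3 * 1.38e-23 * 290 * 4000000.0 * 20)
R^4 = 5.2971e16 m^4
R_max = (5.2971e16)^(1/4) = 15170.8 m = 15.2 km

15.2 km


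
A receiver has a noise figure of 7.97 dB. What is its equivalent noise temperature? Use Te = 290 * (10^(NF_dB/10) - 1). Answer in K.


NF_lin = 10^(7.97/10) = 6.266139
Te = 290 * (6.266139 - 1) = 1527.2 K

1527.2 K
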